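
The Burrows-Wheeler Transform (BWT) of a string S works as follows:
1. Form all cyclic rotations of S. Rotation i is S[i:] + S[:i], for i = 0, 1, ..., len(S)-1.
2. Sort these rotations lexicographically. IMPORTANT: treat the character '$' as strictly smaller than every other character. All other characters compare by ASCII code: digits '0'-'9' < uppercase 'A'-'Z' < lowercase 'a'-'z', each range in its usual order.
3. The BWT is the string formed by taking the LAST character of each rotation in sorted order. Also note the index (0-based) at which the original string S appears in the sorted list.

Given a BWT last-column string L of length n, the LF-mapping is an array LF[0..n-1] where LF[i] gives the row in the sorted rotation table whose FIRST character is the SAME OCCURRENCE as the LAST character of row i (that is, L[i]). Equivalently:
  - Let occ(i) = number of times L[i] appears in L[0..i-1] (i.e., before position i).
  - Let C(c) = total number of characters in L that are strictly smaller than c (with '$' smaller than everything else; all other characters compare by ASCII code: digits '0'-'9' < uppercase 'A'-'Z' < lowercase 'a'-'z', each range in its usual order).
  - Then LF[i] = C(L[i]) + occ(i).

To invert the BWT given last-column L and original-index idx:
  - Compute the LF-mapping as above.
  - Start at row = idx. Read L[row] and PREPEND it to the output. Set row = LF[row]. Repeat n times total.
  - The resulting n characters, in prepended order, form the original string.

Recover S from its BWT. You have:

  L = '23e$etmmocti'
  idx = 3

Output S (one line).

Answer: committee32$

Derivation:
LF mapping: 1 2 4 0 5 10 7 8 9 3 11 6
Walk LF starting at row 3, prepending L[row]:
  step 1: row=3, L[3]='$', prepend. Next row=LF[3]=0
  step 2: row=0, L[0]='2', prepend. Next row=LF[0]=1
  step 3: row=1, L[1]='3', prepend. Next row=LF[1]=2
  step 4: row=2, L[2]='e', prepend. Next row=LF[2]=4
  step 5: row=4, L[4]='e', prepend. Next row=LF[4]=5
  step 6: row=5, L[5]='t', prepend. Next row=LF[5]=10
  step 7: row=10, L[10]='t', prepend. Next row=LF[10]=11
  step 8: row=11, L[11]='i', prepend. Next row=LF[11]=6
  step 9: row=6, L[6]='m', prepend. Next row=LF[6]=7
  step 10: row=7, L[7]='m', prepend. Next row=LF[7]=8
  step 11: row=8, L[8]='o', prepend. Next row=LF[8]=9
  step 12: row=9, L[9]='c', prepend. Next row=LF[9]=3
Reversed output: committee32$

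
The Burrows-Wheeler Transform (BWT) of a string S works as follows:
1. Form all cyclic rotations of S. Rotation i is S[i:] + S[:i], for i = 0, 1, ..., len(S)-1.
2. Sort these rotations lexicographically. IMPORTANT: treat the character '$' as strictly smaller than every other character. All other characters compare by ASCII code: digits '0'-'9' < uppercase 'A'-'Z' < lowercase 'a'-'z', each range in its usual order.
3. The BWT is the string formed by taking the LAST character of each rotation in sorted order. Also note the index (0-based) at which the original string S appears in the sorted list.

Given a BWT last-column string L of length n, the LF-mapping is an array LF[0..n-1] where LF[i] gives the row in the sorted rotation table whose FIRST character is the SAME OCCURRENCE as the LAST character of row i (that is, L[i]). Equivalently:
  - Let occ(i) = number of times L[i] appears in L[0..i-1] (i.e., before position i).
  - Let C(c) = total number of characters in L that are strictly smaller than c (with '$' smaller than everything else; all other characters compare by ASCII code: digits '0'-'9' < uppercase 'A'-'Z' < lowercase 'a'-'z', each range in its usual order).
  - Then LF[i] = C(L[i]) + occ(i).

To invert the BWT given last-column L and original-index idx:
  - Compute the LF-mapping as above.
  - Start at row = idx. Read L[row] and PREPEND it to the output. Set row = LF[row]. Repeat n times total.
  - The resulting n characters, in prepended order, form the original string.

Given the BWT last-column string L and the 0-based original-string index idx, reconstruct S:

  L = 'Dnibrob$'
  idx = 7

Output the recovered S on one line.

Answer: ribbonD$

Derivation:
LF mapping: 1 5 4 2 7 6 3 0
Walk LF starting at row 7, prepending L[row]:
  step 1: row=7, L[7]='$', prepend. Next row=LF[7]=0
  step 2: row=0, L[0]='D', prepend. Next row=LF[0]=1
  step 3: row=1, L[1]='n', prepend. Next row=LF[1]=5
  step 4: row=5, L[5]='o', prepend. Next row=LF[5]=6
  step 5: row=6, L[6]='b', prepend. Next row=LF[6]=3
  step 6: row=3, L[3]='b', prepend. Next row=LF[3]=2
  step 7: row=2, L[2]='i', prepend. Next row=LF[2]=4
  step 8: row=4, L[4]='r', prepend. Next row=LF[4]=7
Reversed output: ribbonD$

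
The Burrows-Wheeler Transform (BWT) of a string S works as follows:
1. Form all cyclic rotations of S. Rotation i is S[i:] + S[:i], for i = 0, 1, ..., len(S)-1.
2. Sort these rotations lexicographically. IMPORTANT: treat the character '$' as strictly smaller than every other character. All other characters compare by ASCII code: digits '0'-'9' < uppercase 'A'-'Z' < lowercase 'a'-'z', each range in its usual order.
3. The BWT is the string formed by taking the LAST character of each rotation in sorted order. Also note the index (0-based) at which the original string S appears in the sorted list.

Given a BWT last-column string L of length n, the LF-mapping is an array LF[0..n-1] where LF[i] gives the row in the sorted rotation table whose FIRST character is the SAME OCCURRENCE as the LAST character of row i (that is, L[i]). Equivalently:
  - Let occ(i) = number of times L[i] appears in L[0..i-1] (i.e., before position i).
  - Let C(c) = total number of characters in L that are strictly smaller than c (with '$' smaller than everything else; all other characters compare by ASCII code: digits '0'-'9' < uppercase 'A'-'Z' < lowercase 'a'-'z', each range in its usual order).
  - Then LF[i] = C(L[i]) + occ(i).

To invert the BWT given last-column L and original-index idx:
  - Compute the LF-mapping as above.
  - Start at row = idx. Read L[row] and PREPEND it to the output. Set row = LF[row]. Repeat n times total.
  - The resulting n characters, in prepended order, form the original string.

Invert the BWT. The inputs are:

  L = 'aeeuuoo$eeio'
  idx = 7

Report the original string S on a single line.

LF mapping: 1 2 3 10 11 7 8 0 4 5 6 9
Walk LF starting at row 7, prepending L[row]:
  step 1: row=7, L[7]='$', prepend. Next row=LF[7]=0
  step 2: row=0, L[0]='a', prepend. Next row=LF[0]=1
  step 3: row=1, L[1]='e', prepend. Next row=LF[1]=2
  step 4: row=2, L[2]='e', prepend. Next row=LF[2]=3
  step 5: row=3, L[3]='u', prepend. Next row=LF[3]=10
  step 6: row=10, L[10]='i', prepend. Next row=LF[10]=6
  step 7: row=6, L[6]='o', prepend. Next row=LF[6]=8
  step 8: row=8, L[8]='e', prepend. Next row=LF[8]=4
  step 9: row=4, L[4]='u', prepend. Next row=LF[4]=11
  step 10: row=11, L[11]='o', prepend. Next row=LF[11]=9
  step 11: row=9, L[9]='e', prepend. Next row=LF[9]=5
  step 12: row=5, L[5]='o', prepend. Next row=LF[5]=7
Reversed output: oeoueoiueea$

Answer: oeoueoiueea$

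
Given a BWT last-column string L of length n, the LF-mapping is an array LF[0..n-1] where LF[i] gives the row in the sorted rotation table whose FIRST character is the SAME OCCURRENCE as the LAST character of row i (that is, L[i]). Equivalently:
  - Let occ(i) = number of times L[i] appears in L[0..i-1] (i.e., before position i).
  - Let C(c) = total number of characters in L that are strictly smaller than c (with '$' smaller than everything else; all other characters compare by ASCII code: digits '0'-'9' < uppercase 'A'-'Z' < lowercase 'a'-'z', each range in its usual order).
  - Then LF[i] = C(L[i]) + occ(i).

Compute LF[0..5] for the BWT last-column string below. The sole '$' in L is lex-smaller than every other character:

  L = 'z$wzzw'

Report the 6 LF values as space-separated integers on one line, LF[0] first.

Char counts: '$':1, 'w':2, 'z':3
C (first-col start): C('$')=0, C('w')=1, C('z')=3
L[0]='z': occ=0, LF[0]=C('z')+0=3+0=3
L[1]='$': occ=0, LF[1]=C('$')+0=0+0=0
L[2]='w': occ=0, LF[2]=C('w')+0=1+0=1
L[3]='z': occ=1, LF[3]=C('z')+1=3+1=4
L[4]='z': occ=2, LF[4]=C('z')+2=3+2=5
L[5]='w': occ=1, LF[5]=C('w')+1=1+1=2

Answer: 3 0 1 4 5 2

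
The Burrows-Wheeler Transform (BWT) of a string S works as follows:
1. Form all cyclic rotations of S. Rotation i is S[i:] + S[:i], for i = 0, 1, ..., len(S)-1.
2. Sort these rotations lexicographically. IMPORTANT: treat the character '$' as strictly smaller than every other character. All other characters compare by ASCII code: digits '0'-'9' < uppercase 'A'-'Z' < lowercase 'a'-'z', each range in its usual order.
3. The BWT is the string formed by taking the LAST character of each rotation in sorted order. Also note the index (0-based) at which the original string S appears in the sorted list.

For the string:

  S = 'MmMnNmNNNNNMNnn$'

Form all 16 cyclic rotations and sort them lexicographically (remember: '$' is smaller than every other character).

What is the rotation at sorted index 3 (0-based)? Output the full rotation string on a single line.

All 16 rotations (rotation i = S[i:]+S[:i]):
  rot[0] = MmMnNmNNNNNMNnn$
  rot[1] = mMnNmNNNNNMNnn$M
  rot[2] = MnNmNNNNNMNnn$Mm
  rot[3] = nNmNNNNNMNnn$MmM
  rot[4] = NmNNNNNMNnn$MmMn
  rot[5] = mNNNNNMNnn$MmMnN
  rot[6] = NNNNNMNnn$MmMnNm
  rot[7] = NNNNMNnn$MmMnNmN
  rot[8] = NNNMNnn$MmMnNmNN
  rot[9] = NNMNnn$MmMnNmNNN
  rot[10] = NMNnn$MmMnNmNNNN
  rot[11] = MNnn$MmMnNmNNNNN
  rot[12] = Nnn$MmMnNmNNNNNM
  rot[13] = nn$MmMnNmNNNNNMN
  rot[14] = n$MmMnNmNNNNNMNn
  rot[15] = $MmMnNmNNNNNMNnn
Sorted (with $ < everything):
  sorted[0] = $MmMnNmNNNNNMNnn
  sorted[1] = MNnn$MmMnNmNNNNN
  sorted[2] = MmMnNmNNNNNMNnn$
  sorted[3] = MnNmNNNNNMNnn$Mm
  sorted[4] = NMNnn$MmMnNmNNNN
  sorted[5] = NNMNnn$MmMnNmNNN
  sorted[6] = NNNMNnn$MmMnNmNN
  sorted[7] = NNNNMNnn$MmMnNmN
  sorted[8] = NNNNNMNnn$MmMnNm
  sorted[9] = NmNNNNNMNnn$MmMn
  sorted[10] = Nnn$MmMnNmNNNNNM
  sorted[11] = mMnNmNNNNNMNnn$M
  sorted[12] = mNNNNNMNnn$MmMnN
  sorted[13] = n$MmMnNmNNNNNMNn
  sorted[14] = nNmNNNNNMNnn$MmM
  sorted[15] = nn$MmMnNmNNNNNMN
sorted[3] = MnNmNNNNNMNnn$Mm

Answer: MnNmNNNNNMNnn$Mm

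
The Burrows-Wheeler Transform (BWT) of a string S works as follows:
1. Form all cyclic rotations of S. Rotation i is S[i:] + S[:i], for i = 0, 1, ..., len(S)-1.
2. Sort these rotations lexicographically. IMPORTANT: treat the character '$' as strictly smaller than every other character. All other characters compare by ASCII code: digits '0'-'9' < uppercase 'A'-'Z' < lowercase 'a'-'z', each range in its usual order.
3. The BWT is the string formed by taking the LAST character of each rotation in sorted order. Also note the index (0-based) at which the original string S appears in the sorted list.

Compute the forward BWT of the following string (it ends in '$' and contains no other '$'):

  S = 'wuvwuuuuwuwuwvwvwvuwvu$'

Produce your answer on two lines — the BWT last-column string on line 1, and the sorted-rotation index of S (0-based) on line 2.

Answer: uvwuuwuwvwwwuwwv$uuuvvu
16

Derivation:
All 23 rotations (rotation i = S[i:]+S[:i]):
  rot[0] = wuvwuuuuwuwuwvwvwvuwvu$
  rot[1] = uvwuuuuwuwuwvwvwvuwvu$w
  rot[2] = vwuuuuwuwuwvwvwvuwvu$wu
  rot[3] = wuuuuwuwuwvwvwvuwvu$wuv
  rot[4] = uuuuwuwuwvwvwvuwvu$wuvw
  rot[5] = uuuwuwuwvwvwvuwvu$wuvwu
  rot[6] = uuwuwuwvwvwvuwvu$wuvwuu
  rot[7] = uwuwuwvwvwvuwvu$wuvwuuu
  rot[8] = wuwuwvwvwvuwvu$wuvwuuuu
  rot[9] = uwuwvwvwvuwvu$wuvwuuuuw
  rot[10] = wuwvwvwvuwvu$wuvwuuuuwu
  rot[11] = uwvwvwvuwvu$wuvwuuuuwuw
  rot[12] = wvwvwvuwvu$wuvwuuuuwuwu
  rot[13] = vwvwvuwvu$wuvwuuuuwuwuw
  rot[14] = wvwvuwvu$wuvwuuuuwuwuwv
  rot[15] = vwvuwvu$wuvwuuuuwuwuwvw
  rot[16] = wvuwvu$wuvwuuuuwuwuwvwv
  rot[17] = vuwvu$wuvwuuuuwuwuwvwvw
  rot[18] = uwvu$wuvwuuuuwuwuwvwvwv
  rot[19] = wvu$wuvwuuuuwuwuwvwvwvu
  rot[20] = vu$wuvwuuuuwuwuwvwvwvuw
  rot[21] = u$wuvwuuuuwuwuwvwvwvuwv
  rot[22] = $wuvwuuuuwuwuwvwvwvuwvu
Sorted (with $ < everything):
  sorted[0] = $wuvwuuuuwuwuwvwvwvuwvu  (last char: 'u')
  sorted[1] = u$wuvwuuuuwuwuwvwvwvuwv  (last char: 'v')
  sorted[2] = uuuuwuwuwvwvwvuwvu$wuvw  (last char: 'w')
  sorted[3] = uuuwuwuwvwvwvuwvu$wuvwu  (last char: 'u')
  sorted[4] = uuwuwuwvwvwvuwvu$wuvwuu  (last char: 'u')
  sorted[5] = uvwuuuuwuwuwvwvwvuwvu$w  (last char: 'w')
  sorted[6] = uwuwuwvwvwvuwvu$wuvwuuu  (last char: 'u')
  sorted[7] = uwuwvwvwvuwvu$wuvwuuuuw  (last char: 'w')
  sorted[8] = uwvu$wuvwuuuuwuwuwvwvwv  (last char: 'v')
  sorted[9] = uwvwvwvuwvu$wuvwuuuuwuw  (last char: 'w')
  sorted[10] = vu$wuvwuuuuwuwuwvwvwvuw  (last char: 'w')
  sorted[11] = vuwvu$wuvwuuuuwuwuwvwvw  (last char: 'w')
  sorted[12] = vwuuuuwuwuwvwvwvuwvu$wu  (last char: 'u')
  sorted[13] = vwvuwvu$wuvwuuuuwuwuwvw  (last char: 'w')
  sorted[14] = vwvwvuwvu$wuvwuuuuwuwuw  (last char: 'w')
  sorted[15] = wuuuuwuwuwvwvwvuwvu$wuv  (last char: 'v')
  sorted[16] = wuvwuuuuwuwuwvwvwvuwvu$  (last char: '$')
  sorted[17] = wuwuwvwvwvuwvu$wuvwuuuu  (last char: 'u')
  sorted[18] = wuwvwvwvuwvu$wuvwuuuuwu  (last char: 'u')
  sorted[19] = wvu$wuvwuuuuwuwuwvwvwvu  (last char: 'u')
  sorted[20] = wvuwvu$wuvwuuuuwuwuwvwv  (last char: 'v')
  sorted[21] = wvwvuwvu$wuvwuuuuwuwuwv  (last char: 'v')
  sorted[22] = wvwvwvuwvu$wuvwuuuuwuwu  (last char: 'u')
Last column: uvwuuwuwvwwwuwwv$uuuvvu
Original string S is at sorted index 16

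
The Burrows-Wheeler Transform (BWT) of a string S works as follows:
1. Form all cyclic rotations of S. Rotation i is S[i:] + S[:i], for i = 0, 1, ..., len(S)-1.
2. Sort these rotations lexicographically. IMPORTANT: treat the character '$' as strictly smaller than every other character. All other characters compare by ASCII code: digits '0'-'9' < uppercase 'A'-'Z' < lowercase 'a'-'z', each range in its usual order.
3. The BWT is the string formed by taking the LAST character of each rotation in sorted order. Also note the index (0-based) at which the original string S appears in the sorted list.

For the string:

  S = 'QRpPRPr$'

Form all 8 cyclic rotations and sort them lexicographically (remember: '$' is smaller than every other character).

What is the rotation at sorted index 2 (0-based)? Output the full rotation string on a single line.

All 8 rotations (rotation i = S[i:]+S[:i]):
  rot[0] = QRpPRPr$
  rot[1] = RpPRPr$Q
  rot[2] = pPRPr$QR
  rot[3] = PRPr$QRp
  rot[4] = RPr$QRpP
  rot[5] = Pr$QRpPR
  rot[6] = r$QRpPRP
  rot[7] = $QRpPRPr
Sorted (with $ < everything):
  sorted[0] = $QRpPRPr
  sorted[1] = PRPr$QRp
  sorted[2] = Pr$QRpPR
  sorted[3] = QRpPRPr$
  sorted[4] = RPr$QRpP
  sorted[5] = RpPRPr$Q
  sorted[6] = pPRPr$QR
  sorted[7] = r$QRpPRP
sorted[2] = Pr$QRpPR

Answer: Pr$QRpPR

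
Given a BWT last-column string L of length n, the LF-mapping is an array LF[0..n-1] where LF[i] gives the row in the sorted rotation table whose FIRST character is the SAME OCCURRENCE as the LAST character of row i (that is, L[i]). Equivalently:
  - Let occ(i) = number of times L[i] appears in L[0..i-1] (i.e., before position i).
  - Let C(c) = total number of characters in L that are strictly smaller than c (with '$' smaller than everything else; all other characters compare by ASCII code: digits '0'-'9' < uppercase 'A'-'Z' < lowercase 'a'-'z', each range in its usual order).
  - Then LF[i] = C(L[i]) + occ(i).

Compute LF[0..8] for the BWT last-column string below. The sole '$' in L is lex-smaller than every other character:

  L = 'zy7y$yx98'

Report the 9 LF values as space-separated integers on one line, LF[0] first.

Answer: 8 5 1 6 0 7 4 3 2

Derivation:
Char counts: '$':1, '7':1, '8':1, '9':1, 'x':1, 'y':3, 'z':1
C (first-col start): C('$')=0, C('7')=1, C('8')=2, C('9')=3, C('x')=4, C('y')=5, C('z')=8
L[0]='z': occ=0, LF[0]=C('z')+0=8+0=8
L[1]='y': occ=0, LF[1]=C('y')+0=5+0=5
L[2]='7': occ=0, LF[2]=C('7')+0=1+0=1
L[3]='y': occ=1, LF[3]=C('y')+1=5+1=6
L[4]='$': occ=0, LF[4]=C('$')+0=0+0=0
L[5]='y': occ=2, LF[5]=C('y')+2=5+2=7
L[6]='x': occ=0, LF[6]=C('x')+0=4+0=4
L[7]='9': occ=0, LF[7]=C('9')+0=3+0=3
L[8]='8': occ=0, LF[8]=C('8')+0=2+0=2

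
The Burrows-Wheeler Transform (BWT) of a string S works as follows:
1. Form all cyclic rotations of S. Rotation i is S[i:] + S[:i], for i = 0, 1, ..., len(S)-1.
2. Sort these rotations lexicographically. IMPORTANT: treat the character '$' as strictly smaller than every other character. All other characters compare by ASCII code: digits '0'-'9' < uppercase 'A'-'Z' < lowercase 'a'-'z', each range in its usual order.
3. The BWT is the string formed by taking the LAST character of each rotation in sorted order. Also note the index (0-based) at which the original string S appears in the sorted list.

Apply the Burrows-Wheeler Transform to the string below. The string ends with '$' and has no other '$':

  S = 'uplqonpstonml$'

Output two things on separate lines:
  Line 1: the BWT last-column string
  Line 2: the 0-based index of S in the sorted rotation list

All 14 rotations (rotation i = S[i:]+S[:i]):
  rot[0] = uplqonpstonml$
  rot[1] = plqonpstonml$u
  rot[2] = lqonpstonml$up
  rot[3] = qonpstonml$upl
  rot[4] = onpstonml$uplq
  rot[5] = npstonml$uplqo
  rot[6] = pstonml$uplqon
  rot[7] = stonml$uplqonp
  rot[8] = tonml$uplqonps
  rot[9] = onml$uplqonpst
  rot[10] = nml$uplqonpsto
  rot[11] = ml$uplqonpston
  rot[12] = l$uplqonpstonm
  rot[13] = $uplqonpstonml
Sorted (with $ < everything):
  sorted[0] = $uplqonpstonml  (last char: 'l')
  sorted[1] = l$uplqonpstonm  (last char: 'm')
  sorted[2] = lqonpstonml$up  (last char: 'p')
  sorted[3] = ml$uplqonpston  (last char: 'n')
  sorted[4] = nml$uplqonpsto  (last char: 'o')
  sorted[5] = npstonml$uplqo  (last char: 'o')
  sorted[6] = onml$uplqonpst  (last char: 't')
  sorted[7] = onpstonml$uplq  (last char: 'q')
  sorted[8] = plqonpstonml$u  (last char: 'u')
  sorted[9] = pstonml$uplqon  (last char: 'n')
  sorted[10] = qonpstonml$upl  (last char: 'l')
  sorted[11] = stonml$uplqonp  (last char: 'p')
  sorted[12] = tonml$uplqonps  (last char: 's')
  sorted[13] = uplqonpstonml$  (last char: '$')
Last column: lmpnootqunlps$
Original string S is at sorted index 13

Answer: lmpnootqunlps$
13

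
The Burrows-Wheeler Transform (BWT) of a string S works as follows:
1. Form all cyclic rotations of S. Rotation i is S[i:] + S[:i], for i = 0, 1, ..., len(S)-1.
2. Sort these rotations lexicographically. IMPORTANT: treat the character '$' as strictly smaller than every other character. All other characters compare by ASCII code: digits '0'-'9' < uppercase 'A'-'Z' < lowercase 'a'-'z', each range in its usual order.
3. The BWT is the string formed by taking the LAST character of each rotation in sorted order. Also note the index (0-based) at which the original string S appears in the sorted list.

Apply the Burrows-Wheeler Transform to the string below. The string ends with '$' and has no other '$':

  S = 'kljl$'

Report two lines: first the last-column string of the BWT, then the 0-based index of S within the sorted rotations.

Answer: ll$jk
2

Derivation:
All 5 rotations (rotation i = S[i:]+S[:i]):
  rot[0] = kljl$
  rot[1] = ljl$k
  rot[2] = jl$kl
  rot[3] = l$klj
  rot[4] = $kljl
Sorted (with $ < everything):
  sorted[0] = $kljl  (last char: 'l')
  sorted[1] = jl$kl  (last char: 'l')
  sorted[2] = kljl$  (last char: '$')
  sorted[3] = l$klj  (last char: 'j')
  sorted[4] = ljl$k  (last char: 'k')
Last column: ll$jk
Original string S is at sorted index 2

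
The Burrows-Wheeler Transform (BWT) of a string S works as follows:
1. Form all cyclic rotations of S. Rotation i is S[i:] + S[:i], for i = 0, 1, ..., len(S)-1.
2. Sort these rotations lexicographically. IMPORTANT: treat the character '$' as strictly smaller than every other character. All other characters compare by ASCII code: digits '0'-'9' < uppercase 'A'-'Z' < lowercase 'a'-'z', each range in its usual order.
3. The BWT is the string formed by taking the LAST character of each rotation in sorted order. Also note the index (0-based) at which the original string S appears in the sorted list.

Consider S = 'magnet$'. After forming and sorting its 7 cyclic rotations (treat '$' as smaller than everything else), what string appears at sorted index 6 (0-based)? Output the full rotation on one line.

All 7 rotations (rotation i = S[i:]+S[:i]):
  rot[0] = magnet$
  rot[1] = agnet$m
  rot[2] = gnet$ma
  rot[3] = net$mag
  rot[4] = et$magn
  rot[5] = t$magne
  rot[6] = $magnet
Sorted (with $ < everything):
  sorted[0] = $magnet
  sorted[1] = agnet$m
  sorted[2] = et$magn
  sorted[3] = gnet$ma
  sorted[4] = magnet$
  sorted[5] = net$mag
  sorted[6] = t$magne
sorted[6] = t$magne

Answer: t$magne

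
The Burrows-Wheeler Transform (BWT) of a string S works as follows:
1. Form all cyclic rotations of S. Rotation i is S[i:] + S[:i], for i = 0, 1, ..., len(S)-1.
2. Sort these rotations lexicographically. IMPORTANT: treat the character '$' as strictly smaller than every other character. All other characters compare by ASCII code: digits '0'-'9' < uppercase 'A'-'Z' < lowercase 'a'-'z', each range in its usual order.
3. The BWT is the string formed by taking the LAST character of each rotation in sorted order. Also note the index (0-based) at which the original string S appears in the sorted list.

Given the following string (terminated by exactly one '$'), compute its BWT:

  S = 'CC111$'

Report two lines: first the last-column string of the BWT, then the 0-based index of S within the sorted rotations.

Answer: 111CC$
5

Derivation:
All 6 rotations (rotation i = S[i:]+S[:i]):
  rot[0] = CC111$
  rot[1] = C111$C
  rot[2] = 111$CC
  rot[3] = 11$CC1
  rot[4] = 1$CC11
  rot[5] = $CC111
Sorted (with $ < everything):
  sorted[0] = $CC111  (last char: '1')
  sorted[1] = 1$CC11  (last char: '1')
  sorted[2] = 11$CC1  (last char: '1')
  sorted[3] = 111$CC  (last char: 'C')
  sorted[4] = C111$C  (last char: 'C')
  sorted[5] = CC111$  (last char: '$')
Last column: 111CC$
Original string S is at sorted index 5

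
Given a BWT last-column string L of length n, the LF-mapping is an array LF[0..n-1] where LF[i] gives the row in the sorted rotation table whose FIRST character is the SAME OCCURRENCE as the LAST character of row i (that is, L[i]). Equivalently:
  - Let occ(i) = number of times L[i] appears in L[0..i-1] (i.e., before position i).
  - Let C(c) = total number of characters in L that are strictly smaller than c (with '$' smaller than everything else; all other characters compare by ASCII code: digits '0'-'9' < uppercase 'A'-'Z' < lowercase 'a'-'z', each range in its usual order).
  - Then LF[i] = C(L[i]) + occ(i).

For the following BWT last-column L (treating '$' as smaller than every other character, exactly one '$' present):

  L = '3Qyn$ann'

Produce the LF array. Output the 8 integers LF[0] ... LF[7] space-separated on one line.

Answer: 1 2 7 4 0 3 5 6

Derivation:
Char counts: '$':1, '3':1, 'Q':1, 'a':1, 'n':3, 'y':1
C (first-col start): C('$')=0, C('3')=1, C('Q')=2, C('a')=3, C('n')=4, C('y')=7
L[0]='3': occ=0, LF[0]=C('3')+0=1+0=1
L[1]='Q': occ=0, LF[1]=C('Q')+0=2+0=2
L[2]='y': occ=0, LF[2]=C('y')+0=7+0=7
L[3]='n': occ=0, LF[3]=C('n')+0=4+0=4
L[4]='$': occ=0, LF[4]=C('$')+0=0+0=0
L[5]='a': occ=0, LF[5]=C('a')+0=3+0=3
L[6]='n': occ=1, LF[6]=C('n')+1=4+1=5
L[7]='n': occ=2, LF[7]=C('n')+2=4+2=6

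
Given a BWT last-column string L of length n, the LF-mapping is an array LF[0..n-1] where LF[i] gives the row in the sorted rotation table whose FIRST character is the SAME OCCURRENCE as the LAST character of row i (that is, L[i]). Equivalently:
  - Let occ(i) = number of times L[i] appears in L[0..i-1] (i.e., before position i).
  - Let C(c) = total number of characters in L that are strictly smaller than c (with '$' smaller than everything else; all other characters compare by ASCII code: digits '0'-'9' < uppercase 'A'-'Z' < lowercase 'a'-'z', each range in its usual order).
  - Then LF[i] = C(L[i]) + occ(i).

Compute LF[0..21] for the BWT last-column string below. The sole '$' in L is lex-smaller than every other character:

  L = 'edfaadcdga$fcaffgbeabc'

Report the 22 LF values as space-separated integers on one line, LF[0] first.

Answer: 14 11 16 1 2 12 8 13 20 3 0 17 9 4 18 19 21 6 15 5 7 10

Derivation:
Char counts: '$':1, 'a':5, 'b':2, 'c':3, 'd':3, 'e':2, 'f':4, 'g':2
C (first-col start): C('$')=0, C('a')=1, C('b')=6, C('c')=8, C('d')=11, C('e')=14, C('f')=16, C('g')=20
L[0]='e': occ=0, LF[0]=C('e')+0=14+0=14
L[1]='d': occ=0, LF[1]=C('d')+0=11+0=11
L[2]='f': occ=0, LF[2]=C('f')+0=16+0=16
L[3]='a': occ=0, LF[3]=C('a')+0=1+0=1
L[4]='a': occ=1, LF[4]=C('a')+1=1+1=2
L[5]='d': occ=1, LF[5]=C('d')+1=11+1=12
L[6]='c': occ=0, LF[6]=C('c')+0=8+0=8
L[7]='d': occ=2, LF[7]=C('d')+2=11+2=13
L[8]='g': occ=0, LF[8]=C('g')+0=20+0=20
L[9]='a': occ=2, LF[9]=C('a')+2=1+2=3
L[10]='$': occ=0, LF[10]=C('$')+0=0+0=0
L[11]='f': occ=1, LF[11]=C('f')+1=16+1=17
L[12]='c': occ=1, LF[12]=C('c')+1=8+1=9
L[13]='a': occ=3, LF[13]=C('a')+3=1+3=4
L[14]='f': occ=2, LF[14]=C('f')+2=16+2=18
L[15]='f': occ=3, LF[15]=C('f')+3=16+3=19
L[16]='g': occ=1, LF[16]=C('g')+1=20+1=21
L[17]='b': occ=0, LF[17]=C('b')+0=6+0=6
L[18]='e': occ=1, LF[18]=C('e')+1=14+1=15
L[19]='a': occ=4, LF[19]=C('a')+4=1+4=5
L[20]='b': occ=1, LF[20]=C('b')+1=6+1=7
L[21]='c': occ=2, LF[21]=C('c')+2=8+2=10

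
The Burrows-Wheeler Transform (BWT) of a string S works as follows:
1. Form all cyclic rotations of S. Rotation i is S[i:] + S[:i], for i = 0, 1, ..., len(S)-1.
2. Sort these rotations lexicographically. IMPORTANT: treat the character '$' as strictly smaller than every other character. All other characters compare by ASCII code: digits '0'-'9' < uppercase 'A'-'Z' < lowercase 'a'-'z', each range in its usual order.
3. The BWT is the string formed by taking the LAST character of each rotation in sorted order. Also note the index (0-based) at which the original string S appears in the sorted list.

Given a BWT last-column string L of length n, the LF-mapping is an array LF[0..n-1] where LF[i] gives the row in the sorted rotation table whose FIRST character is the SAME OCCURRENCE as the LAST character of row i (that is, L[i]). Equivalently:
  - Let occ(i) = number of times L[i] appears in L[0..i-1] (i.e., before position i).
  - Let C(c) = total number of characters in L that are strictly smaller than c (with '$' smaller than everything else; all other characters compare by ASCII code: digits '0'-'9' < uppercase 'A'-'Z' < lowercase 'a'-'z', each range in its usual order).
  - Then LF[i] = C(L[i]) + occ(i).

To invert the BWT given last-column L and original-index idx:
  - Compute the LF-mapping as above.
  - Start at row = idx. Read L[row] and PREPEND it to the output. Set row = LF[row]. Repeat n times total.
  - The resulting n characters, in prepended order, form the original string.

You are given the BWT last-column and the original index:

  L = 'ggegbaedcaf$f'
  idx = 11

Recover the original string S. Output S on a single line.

LF mapping: 10 11 6 12 3 1 7 5 4 2 8 0 9
Walk LF starting at row 11, prepending L[row]:
  step 1: row=11, L[11]='$', prepend. Next row=LF[11]=0
  step 2: row=0, L[0]='g', prepend. Next row=LF[0]=10
  step 3: row=10, L[10]='f', prepend. Next row=LF[10]=8
  step 4: row=8, L[8]='c', prepend. Next row=LF[8]=4
  step 5: row=4, L[4]='b', prepend. Next row=LF[4]=3
  step 6: row=3, L[3]='g', prepend. Next row=LF[3]=12
  step 7: row=12, L[12]='f', prepend. Next row=LF[12]=9
  step 8: row=9, L[9]='a', prepend. Next row=LF[9]=2
  step 9: row=2, L[2]='e', prepend. Next row=LF[2]=6
  step 10: row=6, L[6]='e', prepend. Next row=LF[6]=7
  step 11: row=7, L[7]='d', prepend. Next row=LF[7]=5
  step 12: row=5, L[5]='a', prepend. Next row=LF[5]=1
  step 13: row=1, L[1]='g', prepend. Next row=LF[1]=11
Reversed output: gadeeafgbcfg$

Answer: gadeeafgbcfg$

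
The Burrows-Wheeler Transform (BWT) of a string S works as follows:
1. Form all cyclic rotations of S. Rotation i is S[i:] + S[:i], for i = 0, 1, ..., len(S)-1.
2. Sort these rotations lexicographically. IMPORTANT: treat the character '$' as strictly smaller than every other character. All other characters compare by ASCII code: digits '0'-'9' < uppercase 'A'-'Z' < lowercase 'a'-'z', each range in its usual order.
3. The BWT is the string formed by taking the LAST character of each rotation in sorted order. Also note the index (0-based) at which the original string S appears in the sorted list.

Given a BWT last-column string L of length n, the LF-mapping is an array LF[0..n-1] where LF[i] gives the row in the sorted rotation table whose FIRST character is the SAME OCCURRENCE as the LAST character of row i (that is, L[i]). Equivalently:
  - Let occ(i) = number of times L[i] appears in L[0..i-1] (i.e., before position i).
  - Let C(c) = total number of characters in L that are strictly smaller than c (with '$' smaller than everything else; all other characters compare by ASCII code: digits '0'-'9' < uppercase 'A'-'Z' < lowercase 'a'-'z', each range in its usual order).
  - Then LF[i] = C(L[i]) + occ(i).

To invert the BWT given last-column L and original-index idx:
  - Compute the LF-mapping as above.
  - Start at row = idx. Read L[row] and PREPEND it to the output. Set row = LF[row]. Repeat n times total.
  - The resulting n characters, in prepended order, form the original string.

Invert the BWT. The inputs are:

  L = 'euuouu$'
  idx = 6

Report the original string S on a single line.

LF mapping: 1 3 4 2 5 6 0
Walk LF starting at row 6, prepending L[row]:
  step 1: row=6, L[6]='$', prepend. Next row=LF[6]=0
  step 2: row=0, L[0]='e', prepend. Next row=LF[0]=1
  step 3: row=1, L[1]='u', prepend. Next row=LF[1]=3
  step 4: row=3, L[3]='o', prepend. Next row=LF[3]=2
  step 5: row=2, L[2]='u', prepend. Next row=LF[2]=4
  step 6: row=4, L[4]='u', prepend. Next row=LF[4]=5
  step 7: row=5, L[5]='u', prepend. Next row=LF[5]=6
Reversed output: uuuoue$

Answer: uuuoue$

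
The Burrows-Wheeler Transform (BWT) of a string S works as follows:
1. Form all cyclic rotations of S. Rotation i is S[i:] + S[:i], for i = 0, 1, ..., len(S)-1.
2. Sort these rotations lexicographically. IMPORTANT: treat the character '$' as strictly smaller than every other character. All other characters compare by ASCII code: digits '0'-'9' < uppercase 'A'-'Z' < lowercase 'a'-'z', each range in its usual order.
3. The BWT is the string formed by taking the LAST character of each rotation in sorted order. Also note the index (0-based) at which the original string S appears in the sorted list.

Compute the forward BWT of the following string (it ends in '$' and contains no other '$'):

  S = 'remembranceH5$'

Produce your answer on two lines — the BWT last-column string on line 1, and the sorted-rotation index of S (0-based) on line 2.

All 14 rotations (rotation i = S[i:]+S[:i]):
  rot[0] = remembranceH5$
  rot[1] = emembranceH5$r
  rot[2] = membranceH5$re
  rot[3] = embranceH5$rem
  rot[4] = mbranceH5$reme
  rot[5] = branceH5$remem
  rot[6] = ranceH5$rememb
  rot[7] = anceH5$remembr
  rot[8] = nceH5$remembra
  rot[9] = ceH5$remembran
  rot[10] = eH5$remembranc
  rot[11] = H5$remembrance
  rot[12] = 5$remembranceH
  rot[13] = $remembranceH5
Sorted (with $ < everything):
  sorted[0] = $remembranceH5  (last char: '5')
  sorted[1] = 5$remembranceH  (last char: 'H')
  sorted[2] = H5$remembrance  (last char: 'e')
  sorted[3] = anceH5$remembr  (last char: 'r')
  sorted[4] = branceH5$remem  (last char: 'm')
  sorted[5] = ceH5$remembran  (last char: 'n')
  sorted[6] = eH5$remembranc  (last char: 'c')
  sorted[7] = embranceH5$rem  (last char: 'm')
  sorted[8] = emembranceH5$r  (last char: 'r')
  sorted[9] = mbranceH5$reme  (last char: 'e')
  sorted[10] = membranceH5$re  (last char: 'e')
  sorted[11] = nceH5$remembra  (last char: 'a')
  sorted[12] = ranceH5$rememb  (last char: 'b')
  sorted[13] = remembranceH5$  (last char: '$')
Last column: 5Hermncmreeab$
Original string S is at sorted index 13

Answer: 5Hermncmreeab$
13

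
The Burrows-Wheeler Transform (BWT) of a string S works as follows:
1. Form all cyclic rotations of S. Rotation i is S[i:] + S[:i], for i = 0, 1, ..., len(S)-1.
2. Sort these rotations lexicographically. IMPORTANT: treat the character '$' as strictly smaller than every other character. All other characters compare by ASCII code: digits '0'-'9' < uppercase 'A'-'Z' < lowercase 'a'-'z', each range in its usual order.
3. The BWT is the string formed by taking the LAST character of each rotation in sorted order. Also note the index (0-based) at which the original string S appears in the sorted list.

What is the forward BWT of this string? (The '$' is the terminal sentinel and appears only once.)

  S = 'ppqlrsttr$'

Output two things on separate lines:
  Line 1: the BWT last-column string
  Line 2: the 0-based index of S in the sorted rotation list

Answer: rq$pptlrts
2

Derivation:
All 10 rotations (rotation i = S[i:]+S[:i]):
  rot[0] = ppqlrsttr$
  rot[1] = pqlrsttr$p
  rot[2] = qlrsttr$pp
  rot[3] = lrsttr$ppq
  rot[4] = rsttr$ppql
  rot[5] = sttr$ppqlr
  rot[6] = ttr$ppqlrs
  rot[7] = tr$ppqlrst
  rot[8] = r$ppqlrstt
  rot[9] = $ppqlrsttr
Sorted (with $ < everything):
  sorted[0] = $ppqlrsttr  (last char: 'r')
  sorted[1] = lrsttr$ppq  (last char: 'q')
  sorted[2] = ppqlrsttr$  (last char: '$')
  sorted[3] = pqlrsttr$p  (last char: 'p')
  sorted[4] = qlrsttr$pp  (last char: 'p')
  sorted[5] = r$ppqlrstt  (last char: 't')
  sorted[6] = rsttr$ppql  (last char: 'l')
  sorted[7] = sttr$ppqlr  (last char: 'r')
  sorted[8] = tr$ppqlrst  (last char: 't')
  sorted[9] = ttr$ppqlrs  (last char: 's')
Last column: rq$pptlrts
Original string S is at sorted index 2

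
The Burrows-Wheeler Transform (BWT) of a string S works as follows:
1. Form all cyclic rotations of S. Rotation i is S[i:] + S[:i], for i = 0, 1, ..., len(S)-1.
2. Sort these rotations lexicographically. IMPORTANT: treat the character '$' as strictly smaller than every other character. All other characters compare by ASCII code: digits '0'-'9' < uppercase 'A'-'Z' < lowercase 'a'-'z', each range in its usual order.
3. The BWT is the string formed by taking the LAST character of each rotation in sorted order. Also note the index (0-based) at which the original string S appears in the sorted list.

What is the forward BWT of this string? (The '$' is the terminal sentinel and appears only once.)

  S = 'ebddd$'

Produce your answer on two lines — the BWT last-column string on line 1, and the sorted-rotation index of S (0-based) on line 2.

All 6 rotations (rotation i = S[i:]+S[:i]):
  rot[0] = ebddd$
  rot[1] = bddd$e
  rot[2] = ddd$eb
  rot[3] = dd$ebd
  rot[4] = d$ebdd
  rot[5] = $ebddd
Sorted (with $ < everything):
  sorted[0] = $ebddd  (last char: 'd')
  sorted[1] = bddd$e  (last char: 'e')
  sorted[2] = d$ebdd  (last char: 'd')
  sorted[3] = dd$ebd  (last char: 'd')
  sorted[4] = ddd$eb  (last char: 'b')
  sorted[5] = ebddd$  (last char: '$')
Last column: deddb$
Original string S is at sorted index 5

Answer: deddb$
5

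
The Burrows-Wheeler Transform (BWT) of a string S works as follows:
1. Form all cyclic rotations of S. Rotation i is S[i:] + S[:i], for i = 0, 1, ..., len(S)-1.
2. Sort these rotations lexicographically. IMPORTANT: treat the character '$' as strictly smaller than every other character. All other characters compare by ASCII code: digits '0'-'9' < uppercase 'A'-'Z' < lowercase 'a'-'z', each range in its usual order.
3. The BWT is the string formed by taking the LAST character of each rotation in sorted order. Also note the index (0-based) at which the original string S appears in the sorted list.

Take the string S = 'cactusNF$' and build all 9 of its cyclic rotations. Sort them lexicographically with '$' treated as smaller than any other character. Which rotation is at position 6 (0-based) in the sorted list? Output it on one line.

Answer: sNF$cactu

Derivation:
All 9 rotations (rotation i = S[i:]+S[:i]):
  rot[0] = cactusNF$
  rot[1] = actusNF$c
  rot[2] = ctusNF$ca
  rot[3] = tusNF$cac
  rot[4] = usNF$cact
  rot[5] = sNF$cactu
  rot[6] = NF$cactus
  rot[7] = F$cactusN
  rot[8] = $cactusNF
Sorted (with $ < everything):
  sorted[0] = $cactusNF
  sorted[1] = F$cactusN
  sorted[2] = NF$cactus
  sorted[3] = actusNF$c
  sorted[4] = cactusNF$
  sorted[5] = ctusNF$ca
  sorted[6] = sNF$cactu
  sorted[7] = tusNF$cac
  sorted[8] = usNF$cact
sorted[6] = sNF$cactu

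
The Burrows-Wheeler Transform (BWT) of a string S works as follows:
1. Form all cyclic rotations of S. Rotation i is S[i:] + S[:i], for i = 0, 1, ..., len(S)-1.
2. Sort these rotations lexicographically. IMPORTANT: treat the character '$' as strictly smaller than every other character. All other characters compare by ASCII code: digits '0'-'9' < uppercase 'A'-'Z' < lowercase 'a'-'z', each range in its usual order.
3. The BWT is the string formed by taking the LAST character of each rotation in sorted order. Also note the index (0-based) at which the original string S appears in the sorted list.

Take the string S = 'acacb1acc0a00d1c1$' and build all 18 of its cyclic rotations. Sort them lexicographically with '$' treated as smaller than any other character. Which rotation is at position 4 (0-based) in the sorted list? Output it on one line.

All 18 rotations (rotation i = S[i:]+S[:i]):
  rot[0] = acacb1acc0a00d1c1$
  rot[1] = cacb1acc0a00d1c1$a
  rot[2] = acb1acc0a00d1c1$ac
  rot[3] = cb1acc0a00d1c1$aca
  rot[4] = b1acc0a00d1c1$acac
  rot[5] = 1acc0a00d1c1$acacb
  rot[6] = acc0a00d1c1$acacb1
  rot[7] = cc0a00d1c1$acacb1a
  rot[8] = c0a00d1c1$acacb1ac
  rot[9] = 0a00d1c1$acacb1acc
  rot[10] = a00d1c1$acacb1acc0
  rot[11] = 00d1c1$acacb1acc0a
  rot[12] = 0d1c1$acacb1acc0a0
  rot[13] = d1c1$acacb1acc0a00
  rot[14] = 1c1$acacb1acc0a00d
  rot[15] = c1$acacb1acc0a00d1
  rot[16] = 1$acacb1acc0a00d1c
  rot[17] = $acacb1acc0a00d1c1
Sorted (with $ < everything):
  sorted[0] = $acacb1acc0a00d1c1
  sorted[1] = 00d1c1$acacb1acc0a
  sorted[2] = 0a00d1c1$acacb1acc
  sorted[3] = 0d1c1$acacb1acc0a0
  sorted[4] = 1$acacb1acc0a00d1c
  sorted[5] = 1acc0a00d1c1$acacb
  sorted[6] = 1c1$acacb1acc0a00d
  sorted[7] = a00d1c1$acacb1acc0
  sorted[8] = acacb1acc0a00d1c1$
  sorted[9] = acb1acc0a00d1c1$ac
  sorted[10] = acc0a00d1c1$acacb1
  sorted[11] = b1acc0a00d1c1$acac
  sorted[12] = c0a00d1c1$acacb1ac
  sorted[13] = c1$acacb1acc0a00d1
  sorted[14] = cacb1acc0a00d1c1$a
  sorted[15] = cb1acc0a00d1c1$aca
  sorted[16] = cc0a00d1c1$acacb1a
  sorted[17] = d1c1$acacb1acc0a00
sorted[4] = 1$acacb1acc0a00d1c

Answer: 1$acacb1acc0a00d1c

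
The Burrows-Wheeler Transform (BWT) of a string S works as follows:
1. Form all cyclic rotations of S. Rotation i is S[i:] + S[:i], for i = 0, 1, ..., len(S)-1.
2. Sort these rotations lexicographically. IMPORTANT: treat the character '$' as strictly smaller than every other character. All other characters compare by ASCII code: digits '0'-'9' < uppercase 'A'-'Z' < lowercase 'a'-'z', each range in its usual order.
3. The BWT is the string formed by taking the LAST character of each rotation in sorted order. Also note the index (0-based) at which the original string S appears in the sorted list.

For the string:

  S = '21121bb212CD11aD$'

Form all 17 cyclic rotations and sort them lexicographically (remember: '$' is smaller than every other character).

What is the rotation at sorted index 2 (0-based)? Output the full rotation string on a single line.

Answer: 11aD$21121bb212CD

Derivation:
All 17 rotations (rotation i = S[i:]+S[:i]):
  rot[0] = 21121bb212CD11aD$
  rot[1] = 1121bb212CD11aD$2
  rot[2] = 121bb212CD11aD$21
  rot[3] = 21bb212CD11aD$211
  rot[4] = 1bb212CD11aD$2112
  rot[5] = bb212CD11aD$21121
  rot[6] = b212CD11aD$21121b
  rot[7] = 212CD11aD$21121bb
  rot[8] = 12CD11aD$21121bb2
  rot[9] = 2CD11aD$21121bb21
  rot[10] = CD11aD$21121bb212
  rot[11] = D11aD$21121bb212C
  rot[12] = 11aD$21121bb212CD
  rot[13] = 1aD$21121bb212CD1
  rot[14] = aD$21121bb212CD11
  rot[15] = D$21121bb212CD11a
  rot[16] = $21121bb212CD11aD
Sorted (with $ < everything):
  sorted[0] = $21121bb212CD11aD
  sorted[1] = 1121bb212CD11aD$2
  sorted[2] = 11aD$21121bb212CD
  sorted[3] = 121bb212CD11aD$21
  sorted[4] = 12CD11aD$21121bb2
  sorted[5] = 1aD$21121bb212CD1
  sorted[6] = 1bb212CD11aD$2112
  sorted[7] = 21121bb212CD11aD$
  sorted[8] = 212CD11aD$21121bb
  sorted[9] = 21bb212CD11aD$211
  sorted[10] = 2CD11aD$21121bb21
  sorted[11] = CD11aD$21121bb212
  sorted[12] = D$21121bb212CD11a
  sorted[13] = D11aD$21121bb212C
  sorted[14] = aD$21121bb212CD11
  sorted[15] = b212CD11aD$21121b
  sorted[16] = bb212CD11aD$21121
sorted[2] = 11aD$21121bb212CD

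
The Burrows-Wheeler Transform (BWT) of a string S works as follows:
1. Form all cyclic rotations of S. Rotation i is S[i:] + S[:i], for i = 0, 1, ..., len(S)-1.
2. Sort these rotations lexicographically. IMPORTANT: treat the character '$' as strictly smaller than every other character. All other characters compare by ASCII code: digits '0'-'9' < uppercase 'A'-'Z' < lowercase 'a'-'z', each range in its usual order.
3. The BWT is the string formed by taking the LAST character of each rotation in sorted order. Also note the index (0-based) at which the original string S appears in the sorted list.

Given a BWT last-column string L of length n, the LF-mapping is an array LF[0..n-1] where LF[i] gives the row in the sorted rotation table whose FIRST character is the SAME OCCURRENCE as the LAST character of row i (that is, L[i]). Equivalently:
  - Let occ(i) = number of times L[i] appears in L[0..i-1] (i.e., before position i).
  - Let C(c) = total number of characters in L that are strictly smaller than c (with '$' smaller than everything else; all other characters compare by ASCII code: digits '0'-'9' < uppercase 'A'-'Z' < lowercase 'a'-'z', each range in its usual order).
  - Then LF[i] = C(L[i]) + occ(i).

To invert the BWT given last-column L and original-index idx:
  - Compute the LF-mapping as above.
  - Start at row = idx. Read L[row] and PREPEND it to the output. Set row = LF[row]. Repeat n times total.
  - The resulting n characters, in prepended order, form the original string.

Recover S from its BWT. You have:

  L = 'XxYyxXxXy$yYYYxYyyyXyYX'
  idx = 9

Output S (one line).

Answer: YxXyyXYYyyYxxYXXyyyYxX$

Derivation:
LF mapping: 1 12 6 16 13 2 14 3 17 0 18 7 8 9 15 10 19 20 21 4 22 11 5
Walk LF starting at row 9, prepending L[row]:
  step 1: row=9, L[9]='$', prepend. Next row=LF[9]=0
  step 2: row=0, L[0]='X', prepend. Next row=LF[0]=1
  step 3: row=1, L[1]='x', prepend. Next row=LF[1]=12
  step 4: row=12, L[12]='Y', prepend. Next row=LF[12]=8
  step 5: row=8, L[8]='y', prepend. Next row=LF[8]=17
  step 6: row=17, L[17]='y', prepend. Next row=LF[17]=20
  step 7: row=20, L[20]='y', prepend. Next row=LF[20]=22
  step 8: row=22, L[22]='X', prepend. Next row=LF[22]=5
  step 9: row=5, L[5]='X', prepend. Next row=LF[5]=2
  step 10: row=2, L[2]='Y', prepend. Next row=LF[2]=6
  step 11: row=6, L[6]='x', prepend. Next row=LF[6]=14
  step 12: row=14, L[14]='x', prepend. Next row=LF[14]=15
  step 13: row=15, L[15]='Y', prepend. Next row=LF[15]=10
  step 14: row=10, L[10]='y', prepend. Next row=LF[10]=18
  step 15: row=18, L[18]='y', prepend. Next row=LF[18]=21
  step 16: row=21, L[21]='Y', prepend. Next row=LF[21]=11
  step 17: row=11, L[11]='Y', prepend. Next row=LF[11]=7
  step 18: row=7, L[7]='X', prepend. Next row=LF[7]=3
  step 19: row=3, L[3]='y', prepend. Next row=LF[3]=16
  step 20: row=16, L[16]='y', prepend. Next row=LF[16]=19
  step 21: row=19, L[19]='X', prepend. Next row=LF[19]=4
  step 22: row=4, L[4]='x', prepend. Next row=LF[4]=13
  step 23: row=13, L[13]='Y', prepend. Next row=LF[13]=9
Reversed output: YxXyyXYYyyYxxYXXyyyYxX$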